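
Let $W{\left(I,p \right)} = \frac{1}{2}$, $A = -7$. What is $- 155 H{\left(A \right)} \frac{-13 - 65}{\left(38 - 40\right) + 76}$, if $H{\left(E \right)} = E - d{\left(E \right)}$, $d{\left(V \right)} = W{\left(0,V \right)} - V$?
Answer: $- \frac{175305}{74} \approx -2369.0$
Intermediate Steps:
$W{\left(I,p \right)} = \frac{1}{2}$
$d{\left(V \right)} = \frac{1}{2} - V$
$H{\left(E \right)} = - \frac{1}{2} + 2 E$ ($H{\left(E \right)} = E - \left(\frac{1}{2} - E\right) = E + \left(- \frac{1}{2} + E\right) = - \frac{1}{2} + 2 E$)
$- 155 H{\left(A \right)} \frac{-13 - 65}{\left(38 - 40\right) + 76} = - 155 \left(- \frac{1}{2} + 2 \left(-7\right)\right) \frac{-13 - 65}{\left(38 - 40\right) + 76} = - 155 \left(- \frac{1}{2} - 14\right) \left(- \frac{78}{-2 + 76}\right) = \left(-155\right) \left(- \frac{29}{2}\right) \left(- \frac{78}{74}\right) = \frac{4495 \left(\left(-78\right) \frac{1}{74}\right)}{2} = \frac{4495}{2} \left(- \frac{39}{37}\right) = - \frac{175305}{74}$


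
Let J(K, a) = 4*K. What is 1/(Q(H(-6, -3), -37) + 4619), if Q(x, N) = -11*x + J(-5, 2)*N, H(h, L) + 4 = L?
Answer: 1/5436 ≈ 0.00018396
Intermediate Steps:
H(h, L) = -4 + L
Q(x, N) = -20*N - 11*x (Q(x, N) = -11*x + (4*(-5))*N = -11*x - 20*N = -20*N - 11*x)
1/(Q(H(-6, -3), -37) + 4619) = 1/((-20*(-37) - 11*(-4 - 3)) + 4619) = 1/((740 - 11*(-7)) + 4619) = 1/((740 + 77) + 4619) = 1/(817 + 4619) = 1/5436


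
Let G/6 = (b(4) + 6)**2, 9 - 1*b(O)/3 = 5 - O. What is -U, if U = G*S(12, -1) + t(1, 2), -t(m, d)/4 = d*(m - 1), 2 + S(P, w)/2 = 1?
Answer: 10800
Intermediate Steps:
S(P, w) = -2 (S(P, w) = -4 + 2*1 = -4 + 2 = -2)
b(O) = 12 + 3*O (b(O) = 27 - 3*(5 - O) = 27 + (-15 + 3*O) = 12 + 3*O)
t(m, d) = -4*d*(-1 + m) (t(m, d) = -4*d*(m - 1) = -4*d*(-1 + m))
G = 5400 (G = 6*((12 + 3*4) + 6)**2 = 6*((12 + 12) + 6)**2 = 6*(24 + 6)**2 = 6*30**2 = 6*900 = 5400)
U = -10800 (U = 5400*(-2) + 4*2*(1 - 1*1) = -10800 + 4*2*(1 - 1) = -10800 + 4*2*0 = -10800 + 0 = -10800)
-U = -1*(-10800) = 10800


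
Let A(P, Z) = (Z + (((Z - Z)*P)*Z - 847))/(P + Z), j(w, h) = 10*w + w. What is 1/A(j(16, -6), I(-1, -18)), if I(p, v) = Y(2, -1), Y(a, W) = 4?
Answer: -60/281 ≈ -0.21352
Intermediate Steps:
j(w, h) = 11*w
I(p, v) = 4
A(P, Z) = (-847 + Z)/(P + Z) (A(P, Z) = (Z + ((0*P)*Z - 847))/(P + Z) = (Z + (0*Z - 847))/(P + Z) = (Z + (0 - 847))/(P + Z) = (Z - 847)/(P + Z) = (-847 + Z)/(P + Z))
1/A(j(16, -6), I(-1, -18)) = 1/((-847 + 4)/(11*16 + 4)) = 1/(-843/(176 + 4)) = 1/(-843/180) = 1/((1/180)*(-843)) = 1/(-281/60) = -60/281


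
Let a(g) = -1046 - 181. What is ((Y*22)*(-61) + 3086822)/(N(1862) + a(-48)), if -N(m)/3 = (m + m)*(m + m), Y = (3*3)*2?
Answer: -3062666/41605755 ≈ -0.073612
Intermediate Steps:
Y = 18 (Y = 9*2 = 18)
a(g) = -1227
N(m) = -12*m² (N(m) = -3*(m + m)*(m + m) = -3*2*m*2*m = -12*m²)
((Y*22)*(-61) + 3086822)/(N(1862) + a(-48)) = ((18*22)*(-61) + 3086822)/(-12*1862² - 1227) = (396*(-61) + 3086822)/(-12*3467044 - 1227) = (-24156 + 3086822)/(-41604528 - 1227) = 3062666/(-41605755) = 3062666*(-1/41605755) = -3062666/41605755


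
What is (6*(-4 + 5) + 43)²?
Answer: 2401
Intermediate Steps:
(6*(-4 + 5) + 43)² = (6*1 + 43)² = (6 + 43)² = 49² = 2401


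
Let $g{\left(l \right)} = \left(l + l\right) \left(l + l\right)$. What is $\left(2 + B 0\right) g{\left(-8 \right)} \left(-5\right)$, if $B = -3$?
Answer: $-2560$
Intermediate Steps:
$g{\left(l \right)} = 4 l^{2}$ ($g{\left(l \right)} = 2 l 2 l = 4 l^{2}$)
$\left(2 + B 0\right) g{\left(-8 \right)} \left(-5\right) = \left(2 - 0\right) 4 \left(-8\right)^{2} \left(-5\right) = \left(2 + 0\right) 4 \cdot 64 \left(-5\right) = 2 \cdot 256 \left(-5\right) = 512 \left(-5\right) = -2560$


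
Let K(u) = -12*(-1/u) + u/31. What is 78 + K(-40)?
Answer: 23687/310 ≈ 76.410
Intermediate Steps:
K(u) = 12/u + u/31 (K(u) = -(-12)/u + u*(1/31) = 12/u + u/31)
78 + K(-40) = 78 + (12/(-40) + (1/31)*(-40)) = 78 + (12*(-1/40) - 40/31) = 78 + (-3/10 - 40/31) = 78 - 493/310 = 23687/310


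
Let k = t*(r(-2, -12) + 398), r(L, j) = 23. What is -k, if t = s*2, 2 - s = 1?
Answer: -842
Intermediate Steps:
s = 1 (s = 2 - 1*1 = 2 - 1 = 1)
t = 2 (t = 1*2 = 2)
k = 842 (k = 2*(23 + 398) = 2*421 = 842)
-k = -1*842 = -842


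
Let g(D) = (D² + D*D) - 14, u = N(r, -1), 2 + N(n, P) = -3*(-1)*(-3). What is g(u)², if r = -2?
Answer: 51984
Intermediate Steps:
N(n, P) = -11 (N(n, P) = -2 - 3*(-1)*(-3) = -2 + 3*(-3) = -2 - 9 = -11)
u = -11
g(D) = -14 + 2*D² (g(D) = (D² + D²) - 14 = 2*D² - 14 = -14 + 2*D²)
g(u)² = (-14 + 2*(-11)²)² = (-14 + 2*121)² = (-14 + 242)² = 228² = 51984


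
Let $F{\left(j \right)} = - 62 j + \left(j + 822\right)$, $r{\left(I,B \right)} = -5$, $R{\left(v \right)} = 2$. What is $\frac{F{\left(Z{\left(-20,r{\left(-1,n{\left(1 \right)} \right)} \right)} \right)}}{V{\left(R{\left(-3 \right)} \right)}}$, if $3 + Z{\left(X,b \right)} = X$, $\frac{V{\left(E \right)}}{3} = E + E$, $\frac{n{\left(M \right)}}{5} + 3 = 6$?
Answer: $\frac{2225}{12} \approx 185.42$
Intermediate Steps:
$n{\left(M \right)} = 15$ ($n{\left(M \right)} = -15 + 5 \cdot 6 = -15 + 30 = 15$)
$V{\left(E \right)} = 6 E$ ($V{\left(E \right)} = 3 \left(E + E\right) = 3 \cdot 2 E = 6 E$)
$Z{\left(X,b \right)} = -3 + X$
$F{\left(j \right)} = 822 - 61 j$ ($F{\left(j \right)} = - 62 j + \left(822 + j\right) = 822 - 61 j$)
$\frac{F{\left(Z{\left(-20,r{\left(-1,n{\left(1 \right)} \right)} \right)} \right)}}{V{\left(R{\left(-3 \right)} \right)}} = \frac{822 - 61 \left(-3 - 20\right)}{6 \cdot 2} = \frac{822 - -1403}{12} = \left(822 + 1403\right) \frac{1}{12} = 2225 \cdot \frac{1}{12} = \frac{2225}{12}$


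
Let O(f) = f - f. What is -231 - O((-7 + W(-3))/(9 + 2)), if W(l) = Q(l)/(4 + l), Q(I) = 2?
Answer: -231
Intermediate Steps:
W(l) = 2/(4 + l)
O(f) = 0
-231 - O((-7 + W(-3))/(9 + 2)) = -231 - 1*0 = -231 + 0 = -231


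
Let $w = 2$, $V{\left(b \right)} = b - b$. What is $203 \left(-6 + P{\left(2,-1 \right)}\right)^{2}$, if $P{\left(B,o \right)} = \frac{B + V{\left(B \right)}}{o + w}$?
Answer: $3248$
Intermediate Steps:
$V{\left(b \right)} = 0$
$P{\left(B,o \right)} = \frac{B}{2 + o}$ ($P{\left(B,o \right)} = \frac{B + 0}{o + 2} = \frac{B}{2 + o}$)
$203 \left(-6 + P{\left(2,-1 \right)}\right)^{2} = 203 \left(-6 + \frac{2}{2 - 1}\right)^{2} = 203 \left(-6 + \frac{2}{1}\right)^{2} = 203 \left(-6 + 2 \cdot 1\right)^{2} = 203 \left(-6 + 2\right)^{2} = 203 \left(-4\right)^{2} = 203 \cdot 16 = 3248$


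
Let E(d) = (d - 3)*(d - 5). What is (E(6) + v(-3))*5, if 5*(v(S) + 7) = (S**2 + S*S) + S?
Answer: -5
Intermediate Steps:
v(S) = -7 + S/5 + 2*S**2/5 (v(S) = -7 + ((S**2 + S*S) + S)/5 = -7 + ((S**2 + S**2) + S)/5 = -7 + (2*S**2 + S)/5 = -7 + (S + 2*S**2)/5 = -7 + (S/5 + 2*S**2/5) = -7 + S/5 + 2*S**2/5)
E(d) = (-5 + d)*(-3 + d) (E(d) = (-3 + d)*(-5 + d) = (-5 + d)*(-3 + d))
(E(6) + v(-3))*5 = ((15 + 6**2 - 8*6) + (-7 + (1/5)*(-3) + (2/5)*(-3)**2))*5 = ((15 + 36 - 48) + (-7 - 3/5 + (2/5)*9))*5 = (3 + (-7 - 3/5 + 18/5))*5 = (3 - 4)*5 = -1*5 = -5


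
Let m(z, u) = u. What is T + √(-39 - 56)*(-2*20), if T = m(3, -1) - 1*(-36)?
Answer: 35 - 40*I*√95 ≈ 35.0 - 389.87*I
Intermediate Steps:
T = 35 (T = -1 - 1*(-36) = -1 + 36 = 35)
T + √(-39 - 56)*(-2*20) = 35 + √(-39 - 56)*(-2*20) = 35 + √(-95)*(-40) = 35 + (I*√95)*(-40) = 35 - 40*I*√95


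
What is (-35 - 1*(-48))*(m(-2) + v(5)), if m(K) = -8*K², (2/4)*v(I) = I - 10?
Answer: -546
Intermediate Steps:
v(I) = -20 + 2*I (v(I) = 2*(I - 10) = 2*(-10 + I) = -20 + 2*I)
(-35 - 1*(-48))*(m(-2) + v(5)) = (-35 - 1*(-48))*(-8*(-2)² + (-20 + 2*5)) = (-35 + 48)*(-8*4 + (-20 + 10)) = 13*(-32 - 10) = 13*(-42) = -546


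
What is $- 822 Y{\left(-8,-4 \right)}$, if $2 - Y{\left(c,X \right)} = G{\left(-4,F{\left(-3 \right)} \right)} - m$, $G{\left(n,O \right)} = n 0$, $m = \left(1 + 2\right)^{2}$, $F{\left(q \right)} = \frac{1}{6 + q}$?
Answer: $-9042$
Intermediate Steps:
$m = 9$ ($m = 3^{2} = 9$)
$G{\left(n,O \right)} = 0$
$Y{\left(c,X \right)} = 11$ ($Y{\left(c,X \right)} = 2 - \left(0 - 9\right) = 2 - -9 = 2 + 9 = 11$)
$- 822 Y{\left(-8,-4 \right)} = \left(-822\right) 11 = -9042$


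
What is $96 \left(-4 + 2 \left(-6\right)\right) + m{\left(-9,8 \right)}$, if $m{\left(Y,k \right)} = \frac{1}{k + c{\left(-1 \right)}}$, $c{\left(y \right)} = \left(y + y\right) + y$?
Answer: $- \frac{7679}{5} \approx -1535.8$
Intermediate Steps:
$c{\left(y \right)} = 3 y$ ($c{\left(y \right)} = 2 y + y = 3 y$)
$m{\left(Y,k \right)} = \frac{1}{-3 + k}$ ($m{\left(Y,k \right)} = \frac{1}{k + 3 \left(-1\right)} = \frac{1}{k - 3} = \frac{1}{-3 + k}$)
$96 \left(-4 + 2 \left(-6\right)\right) + m{\left(-9,8 \right)} = 96 \left(-4 + 2 \left(-6\right)\right) + \frac{1}{-3 + 8} = 96 \left(-4 - 12\right) + \frac{1}{5} = 96 \left(-16\right) + \frac{1}{5} = -1536 + \frac{1}{5} = - \frac{7679}{5}$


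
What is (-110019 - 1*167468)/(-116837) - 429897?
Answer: -7175371186/16691 ≈ -4.2989e+5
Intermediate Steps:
(-110019 - 1*167468)/(-116837) - 429897 = (-110019 - 167468)*(-1/116837) - 429897 = -277487*(-1/116837) - 429897 = 39641/16691 - 429897 = -7175371186/16691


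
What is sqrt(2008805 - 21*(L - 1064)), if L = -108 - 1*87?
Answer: 2*sqrt(508811) ≈ 1426.6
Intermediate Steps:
L = -195 (L = -108 - 87 = -195)
sqrt(2008805 - 21*(L - 1064)) = sqrt(2008805 - 21*(-195 - 1064)) = sqrt(2008805 - 21*(-1259)) = sqrt(2008805 + 26439) = sqrt(2035244) = 2*sqrt(508811)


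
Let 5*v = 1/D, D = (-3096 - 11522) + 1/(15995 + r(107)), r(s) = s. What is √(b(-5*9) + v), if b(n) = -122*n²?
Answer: 2*I*√3421845706073525945141/235379035 ≈ 497.04*I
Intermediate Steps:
D = -235379035/16102 (D = (-3096 - 11522) + 1/(15995 + 107) = -14618 + 1/16102 = -235379035/16102 ≈ -14618.)
v = -16102/1176895175 (v = 1/(5*(-235379035/16102)) = (⅕)*(-16102/235379035) = -16102/1176895175 ≈ -1.3682e-5)
√(b(-5*9) + v) = √(-122*(-5*9)² - 16102/1176895175) = √(-122*(-45)² - 16102/1176895175) = √(-122*2025 - 16102/1176895175) = √(-247050 - 16102/1176895175) = √(-290751952999852/1176895175) = 2*I*√3421845706073525945141/235379035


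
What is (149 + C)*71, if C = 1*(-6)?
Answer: 10153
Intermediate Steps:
C = -6
(149 + C)*71 = (149 - 6)*71 = 143*71 = 10153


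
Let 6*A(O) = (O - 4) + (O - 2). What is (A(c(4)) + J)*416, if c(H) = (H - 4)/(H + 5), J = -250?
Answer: -104416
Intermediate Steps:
c(H) = (-4 + H)/(5 + H)
A(O) = -1 + O/3 (A(O) = ((O - 4) + (O - 2))/6 = ((-4 + O) + (-2 + O))/6 = (-6 + 2*O)/6 = -1 + O/3)
(A(c(4)) + J)*416 = ((-1 + ((-4 + 4)/(5 + 4))/3) - 250)*416 = ((-1 + (0/9)/3) - 250)*416 = ((-1 + ((⅑)*0)/3) - 250)*416 = ((-1 + (⅓)*0) - 250)*416 = ((-1 + 0) - 250)*416 = (-1 - 250)*416 = -251*416 = -104416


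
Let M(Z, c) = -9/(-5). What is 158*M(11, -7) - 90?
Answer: 972/5 ≈ 194.40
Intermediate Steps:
M(Z, c) = 9/5 (M(Z, c) = -9*(-⅕) = 9/5)
158*M(11, -7) - 90 = 158*(9/5) - 90 = 1422/5 - 90 = 972/5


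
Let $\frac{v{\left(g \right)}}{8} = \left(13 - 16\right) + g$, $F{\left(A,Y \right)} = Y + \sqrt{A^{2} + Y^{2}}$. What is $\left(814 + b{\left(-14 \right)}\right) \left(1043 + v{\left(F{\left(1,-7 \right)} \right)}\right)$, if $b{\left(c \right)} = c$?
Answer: $770400 + 32000 \sqrt{2} \approx 8.1566 \cdot 10^{5}$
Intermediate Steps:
$v{\left(g \right)} = -24 + 8 g$ ($v{\left(g \right)} = 8 \left(\left(13 - 16\right) + g\right) = 8 \left(-3 + g\right) = -24 + 8 g$)
$\left(814 + b{\left(-14 \right)}\right) \left(1043 + v{\left(F{\left(1,-7 \right)} \right)}\right) = \left(814 - 14\right) \left(1043 - \left(24 - 8 \left(-7 + \sqrt{1^{2} + \left(-7\right)^{2}}\right)\right)\right) = 800 \left(1043 - \left(24 - 8 \left(-7 + \sqrt{1 + 49}\right)\right)\right) = 800 \left(1043 - \left(24 - 8 \left(-7 + \sqrt{50}\right)\right)\right) = 800 \left(1043 - \left(24 - 8 \left(-7 + 5 \sqrt{2}\right)\right)\right) = 800 \left(1043 - \left(80 - 40 \sqrt{2}\right)\right) = 800 \left(963 + 40 \sqrt{2}\right) = 770400 + 32000 \sqrt{2}$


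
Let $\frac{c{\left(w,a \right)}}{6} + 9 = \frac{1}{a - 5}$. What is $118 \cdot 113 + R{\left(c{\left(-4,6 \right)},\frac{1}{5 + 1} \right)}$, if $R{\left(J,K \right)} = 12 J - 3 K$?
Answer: $\frac{25515}{2} \approx 12758.0$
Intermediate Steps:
$c{\left(w,a \right)} = -54 + \frac{6}{-5 + a}$ ($c{\left(w,a \right)} = -54 + \frac{6}{a - 5} = -54 + \frac{6}{-5 + a}$)
$R{\left(J,K \right)} = - 3 K + 12 J$
$118 \cdot 113 + R{\left(c{\left(-4,6 \right)},\frac{1}{5 + 1} \right)} = 118 \cdot 113 - \left(\frac{3}{5 + 1} - \frac{72 \left(46 - 54\right)}{-5 + 6}\right) = 13334 + \left(- \frac{3}{6} + 12 \frac{6 \left(46 - 54\right)}{1}\right) = 13334 + \left(\left(-3\right) \frac{1}{6} + 12 \cdot 6 \cdot 1 \left(-8\right)\right) = 13334 + \left(- \frac{1}{2} + 12 \left(-48\right)\right) = 13334 - \frac{1153}{2} = \frac{25515}{2}$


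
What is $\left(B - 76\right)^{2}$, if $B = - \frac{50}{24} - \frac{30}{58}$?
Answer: $\frac{748186609}{121104} \approx 6178.0$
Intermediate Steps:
$B = - \frac{905}{348}$ ($B = \left(-50\right) \frac{1}{24} - \frac{15}{29} = - \frac{25}{12} - \frac{15}{29} = - \frac{905}{348} \approx -2.6006$)
$\left(B - 76\right)^{2} = \left(- \frac{905}{348} - 76\right)^{2} = \left(- \frac{27353}{348}\right)^{2} = \frac{748186609}{121104}$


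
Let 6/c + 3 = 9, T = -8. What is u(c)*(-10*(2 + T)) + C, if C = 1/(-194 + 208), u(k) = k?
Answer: 841/14 ≈ 60.071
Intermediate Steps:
c = 1 (c = 6/(-3 + 9) = 6/6 = 6*(⅙) = 1)
C = 1/14 ≈ 0.071429
u(c)*(-10*(2 + T)) + C = 1*(-10*(2 - 8)) + 1/14 = 1*(-10*(-6)) + 1/14 = 1*60 + 1/14 = 60 + 1/14 = 841/14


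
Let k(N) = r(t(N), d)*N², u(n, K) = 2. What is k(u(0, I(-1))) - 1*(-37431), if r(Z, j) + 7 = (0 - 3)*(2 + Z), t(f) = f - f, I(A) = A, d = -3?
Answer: 37379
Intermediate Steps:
t(f) = 0
r(Z, j) = -13 - 3*Z (r(Z, j) = -7 + (0 - 3)*(2 + Z) = -7 - 3*(2 + Z) = -7 + (-6 - 3*Z) = -13 - 3*Z)
k(N) = -13*N² (k(N) = (-13 - 3*0)*N² = (-13 + 0)*N² = -13*N²)
k(u(0, I(-1))) - 1*(-37431) = -13*2² - 1*(-37431) = -13*4 + 37431 = -52 + 37431 = 37379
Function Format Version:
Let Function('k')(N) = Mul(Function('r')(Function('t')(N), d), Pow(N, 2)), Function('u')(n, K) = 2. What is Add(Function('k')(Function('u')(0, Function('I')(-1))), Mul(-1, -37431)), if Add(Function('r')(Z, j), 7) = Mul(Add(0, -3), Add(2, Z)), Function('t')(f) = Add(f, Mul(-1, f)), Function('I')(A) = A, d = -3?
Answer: 37379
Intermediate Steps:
Function('t')(f) = 0
Function('r')(Z, j) = Add(-13, Mul(-3, Z)) (Function('r')(Z, j) = Add(-7, Mul(Add(0, -3), Add(2, Z))) = Add(-7, Mul(-3, Add(2, Z))) = Add(-7, Add(-6, Mul(-3, Z))) = Add(-13, Mul(-3, Z)))
Function('k')(N) = Mul(-13, Pow(N, 2)) (Function('k')(N) = Mul(Add(-13, Mul(-3, 0)), Pow(N, 2)) = Mul(Add(-13, 0), Pow(N, 2)) = Mul(-13, Pow(N, 2)))
Add(Function('k')(Function('u')(0, Function('I')(-1))), Mul(-1, -37431)) = Add(Mul(-13, Pow(2, 2)), Mul(-1, -37431)) = Add(Mul(-13, 4), 37431) = Add(-52, 37431) = 37379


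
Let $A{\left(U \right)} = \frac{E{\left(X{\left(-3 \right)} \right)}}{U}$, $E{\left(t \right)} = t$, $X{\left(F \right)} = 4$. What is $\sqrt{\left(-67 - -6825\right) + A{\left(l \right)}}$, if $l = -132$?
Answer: $\frac{\sqrt{7359429}}{33} \approx 82.207$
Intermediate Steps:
$A{\left(U \right)} = \frac{4}{U}$
$\sqrt{\left(-67 - -6825\right) + A{\left(l \right)}} = \sqrt{\left(-67 - -6825\right) + \frac{4}{-132}} = \sqrt{\left(-67 + 6825\right) + 4 \left(- \frac{1}{132}\right)} = \sqrt{6758 - \frac{1}{33}} = \sqrt{\frac{223013}{33}} = \frac{\sqrt{7359429}}{33}$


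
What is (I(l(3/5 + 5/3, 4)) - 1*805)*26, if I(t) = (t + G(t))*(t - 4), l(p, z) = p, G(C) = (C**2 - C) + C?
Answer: -71764966/3375 ≈ -21264.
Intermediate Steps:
G(C) = C**2
I(t) = (-4 + t)*(t + t**2) (I(t) = (t + t**2)*(t - 4) = (t + t**2)*(-4 + t) = (-4 + t)*(t + t**2))
(I(l(3/5 + 5/3, 4)) - 1*805)*26 = ((3/5 + 5/3)*(-4 + (3/5 + 5/3)**2 - 3*(3/5 + 5/3)) - 1*805)*26 = ((3*(1/5) + 5*(1/3))*(-4 + (3*(1/5) + 5*(1/3))**2 - 3*(3*(1/5) + 5*(1/3))) - 805)*26 = ((3/5 + 5/3)*(-4 + (3/5 + 5/3)**2 - 3*(3/5 + 5/3)) - 805)*26 = (34*(-4 + (34/15)**2 - 3*34/15)/15 - 805)*26 = (34*(-4 + 1156/225 - 34/5)/15 - 805)*26 = ((34/15)*(-1274/225) - 805)*26 = (-43316/3375 - 805)*26 = -2760191/3375*26 = -71764966/3375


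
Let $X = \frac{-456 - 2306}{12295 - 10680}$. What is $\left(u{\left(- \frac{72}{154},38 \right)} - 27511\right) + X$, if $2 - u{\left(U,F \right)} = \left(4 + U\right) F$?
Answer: $- \frac{3437787009}{124355} \approx -27645.0$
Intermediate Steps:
$u{\left(U,F \right)} = 2 - F \left(4 + U\right)$ ($u{\left(U,F \right)} = 2 - \left(4 + U\right) F = 2 - F \left(4 + U\right)$)
$X = - \frac{2762}{1615}$ ($X = - \frac{2762}{12295 - 10680} = - \frac{2762}{1615} \approx -1.7102$)
$\left(u{\left(- \frac{72}{154},38 \right)} - 27511\right) + X = \left(\left(2 - 152 - 38 \left(- \frac{72}{154}\right)\right) - 27511\right) - \frac{2762}{1615} = \left(\left(2 - 152 - 38 \left(\left(-72\right) \frac{1}{154}\right)\right) - 27511\right) - \frac{2762}{1615} = \left(\left(2 - 152 - 38 \left(- \frac{36}{77}\right)\right) - 27511\right) - \frac{2762}{1615} = \left(\left(2 - 152 + \frac{1368}{77}\right) - 27511\right) - \frac{2762}{1615} = \left(- \frac{10182}{77} - 27511\right) - \frac{2762}{1615} = - \frac{2128529}{77} - \frac{2762}{1615} = - \frac{3437787009}{124355}$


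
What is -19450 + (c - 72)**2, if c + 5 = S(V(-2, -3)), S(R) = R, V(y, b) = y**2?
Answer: -14121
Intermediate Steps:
c = -1 (c = -5 + (-2)**2 = -5 + 4 = -1)
-19450 + (c - 72)**2 = -19450 + (-1 - 72)**2 = -19450 + (-73)**2 = -19450 + 5329 = -14121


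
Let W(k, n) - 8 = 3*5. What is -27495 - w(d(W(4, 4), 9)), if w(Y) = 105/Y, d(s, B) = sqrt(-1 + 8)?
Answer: -27495 - 15*sqrt(7) ≈ -27535.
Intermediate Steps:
W(k, n) = 23 (W(k, n) = 8 + 3*5 = 8 + 15 = 23)
d(s, B) = sqrt(7)
-27495 - w(d(W(4, 4), 9)) = -27495 - 105/(sqrt(7)) = -27495 - 105*sqrt(7)/7 = -27495 - 15*sqrt(7)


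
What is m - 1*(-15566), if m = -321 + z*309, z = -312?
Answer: -81163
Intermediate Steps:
m = -96729 (m = -321 - 312*309 = -321 - 96408 = -96729)
m - 1*(-15566) = -96729 - 1*(-15566) = -96729 + 15566 = -81163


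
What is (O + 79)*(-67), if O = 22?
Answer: -6767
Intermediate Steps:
(O + 79)*(-67) = (22 + 79)*(-67) = 101*(-67) = -6767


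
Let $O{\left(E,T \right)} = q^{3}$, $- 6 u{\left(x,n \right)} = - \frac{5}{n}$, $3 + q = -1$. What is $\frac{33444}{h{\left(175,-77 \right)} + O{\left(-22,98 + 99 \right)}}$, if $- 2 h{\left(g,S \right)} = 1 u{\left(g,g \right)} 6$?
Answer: $- \frac{2341080}{4481} \approx -522.45$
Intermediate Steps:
$q = -4$ ($q = -3 - 1 = -4$)
$u{\left(x,n \right)} = \frac{5}{6 n}$ ($u{\left(x,n \right)} = - \frac{\left(-5\right) \frac{1}{n}}{6} = \frac{5}{6 n}$)
$O{\left(E,T \right)} = -64$ ($O{\left(E,T \right)} = \left(-4\right)^{3} = -64$)
$h{\left(g,S \right)} = - \frac{5}{2 g}$ ($h{\left(g,S \right)} = - \frac{1 \frac{5}{6 g} 6}{2} = - \frac{\frac{5}{6 g} 6}{2} = - \frac{5 \frac{1}{g}}{2} = - \frac{5}{2 g}$)
$\frac{33444}{h{\left(175,-77 \right)} + O{\left(-22,98 + 99 \right)}} = \frac{33444}{- \frac{5}{2 \cdot 175} - 64} = \frac{33444}{\left(- \frac{5}{2}\right) \frac{1}{175} - 64} = \frac{33444}{- \frac{1}{70} - 64} = \frac{33444}{- \frac{4481}{70}} = 33444 \left(- \frac{70}{4481}\right) = - \frac{2341080}{4481}$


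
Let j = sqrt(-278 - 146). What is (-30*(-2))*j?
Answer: 120*I*sqrt(106) ≈ 1235.5*I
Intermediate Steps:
j = 2*I*sqrt(106) (j = sqrt(-424) = 2*I*sqrt(106) ≈ 20.591*I)
(-30*(-2))*j = (-30*(-2))*(2*I*sqrt(106)) = 60*(2*I*sqrt(106)) = 120*I*sqrt(106)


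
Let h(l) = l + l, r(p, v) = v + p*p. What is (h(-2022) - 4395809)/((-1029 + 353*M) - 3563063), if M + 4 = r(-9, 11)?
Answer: 4399853/3533028 ≈ 1.2453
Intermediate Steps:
r(p, v) = v + p²
M = 88 (M = -4 + (11 + (-9)²) = -4 + (11 + 81) = -4 + 92 = 88)
h(l) = 2*l
(h(-2022) - 4395809)/((-1029 + 353*M) - 3563063) = (2*(-2022) - 4395809)/((-1029 + 353*88) - 3563063) = (-4044 - 4395809)/((-1029 + 31064) - 3563063) = -4399853/(30035 - 3563063) = -4399853/(-3533028) = -4399853*(-1/3533028) = 4399853/3533028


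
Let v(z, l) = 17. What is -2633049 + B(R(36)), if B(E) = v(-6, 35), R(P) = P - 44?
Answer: -2633032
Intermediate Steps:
R(P) = -44 + P
B(E) = 17
-2633049 + B(R(36)) = -2633049 + 17 = -2633032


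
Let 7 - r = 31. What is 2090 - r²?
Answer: 1514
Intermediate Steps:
r = -24 (r = 7 - 1*31 = 7 - 31 = -24)
2090 - r² = 2090 - 1*(-24)² = 2090 - 1*576 = 2090 - 576 = 1514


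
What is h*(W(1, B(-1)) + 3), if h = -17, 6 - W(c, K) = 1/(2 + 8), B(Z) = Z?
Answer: -1513/10 ≈ -151.30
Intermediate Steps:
W(c, K) = 59/10 (W(c, K) = 6 - 1/(2 + 8) = 6 - 1/10 = 6 - 1*⅒ = 6 - ⅒ = 59/10)
h*(W(1, B(-1)) + 3) = -17*(59/10 + 3) = -17*89/10 = -1513/10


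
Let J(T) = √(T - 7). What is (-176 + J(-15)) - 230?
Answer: -406 + I*√22 ≈ -406.0 + 4.6904*I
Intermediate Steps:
J(T) = √(-7 + T)
(-176 + J(-15)) - 230 = (-176 + √(-7 - 15)) - 230 = (-176 + √(-22)) - 230 = (-176 + I*√22) - 230 = -406 + I*√22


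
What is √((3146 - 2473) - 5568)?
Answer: I*√4895 ≈ 69.964*I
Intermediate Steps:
√((3146 - 2473) - 5568) = √(673 - 5568) = √(-4895) = I*√4895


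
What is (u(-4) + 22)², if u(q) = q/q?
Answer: 529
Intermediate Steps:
u(q) = 1
(u(-4) + 22)² = (1 + 22)² = 23² = 529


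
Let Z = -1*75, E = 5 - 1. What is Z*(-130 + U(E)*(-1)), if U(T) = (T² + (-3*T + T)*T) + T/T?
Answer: 8625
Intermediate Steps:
E = 4
U(T) = 1 - T² (U(T) = (T² + (-2*T)*T) + 1 = (T² - 2*T²) + 1 = -T² + 1 = 1 - T²)
Z = -75
Z*(-130 + U(E)*(-1)) = -75*(-130 + (1 - 1*4²)*(-1)) = -75*(-130 + (1 - 1*16)*(-1)) = -75*(-130 + (1 - 16)*(-1)) = -75*(-130 - 15*(-1)) = -75*(-130 + 15) = -75*(-115) = 8625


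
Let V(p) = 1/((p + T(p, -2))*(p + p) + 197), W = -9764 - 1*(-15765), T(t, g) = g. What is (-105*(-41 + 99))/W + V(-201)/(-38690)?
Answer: -19274594652301/18992913378070 ≈ -1.0148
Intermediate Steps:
W = 6001 (W = -9764 + 15765 = 6001)
V(p) = 1/(197 + 2*p*(-2 + p)) (V(p) = 1/((p - 2)*(p + p) + 197) = 1/((-2 + p)*(2*p) + 197) = 1/(2*p*(-2 + p) + 197) = 1/(197 + 2*p*(-2 + p)))
(-105*(-41 + 99))/W + V(-201)/(-38690) = -105*(-41 + 99)/6001 + 1/((197 - 4*(-201) + 2*(-201)²)*(-38690)) = -105*58*(1/6001) - 1/38690/(197 + 804 + 2*40401) = -6090*1/6001 - 1/38690/(197 + 804 + 80802) = -6090/6001 - 1/38690/81803 = -6090/6001 + (1/81803)*(-1/38690) = -6090/6001 - 1/3164958070 = -19274594652301/18992913378070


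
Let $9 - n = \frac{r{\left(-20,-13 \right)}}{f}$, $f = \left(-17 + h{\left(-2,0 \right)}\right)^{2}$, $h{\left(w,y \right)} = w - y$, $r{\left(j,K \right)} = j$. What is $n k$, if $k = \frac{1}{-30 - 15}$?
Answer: $- \frac{3269}{16245} \approx -0.20123$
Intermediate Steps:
$f = 361$ ($f = \left(-17 - 2\right)^{2} = \left(-19\right)^{2} = 361$)
$n = \frac{3269}{361}$ ($n = 9 - - \frac{20}{361} = 9 + \frac{20}{361} = \frac{3269}{361} \approx 9.0554$)
$k = - \frac{1}{45}$ ($k = \frac{1}{-45} = - \frac{1}{45} \approx -0.022222$)
$n k = \frac{3269}{361} \left(- \frac{1}{45}\right) = - \frac{3269}{16245}$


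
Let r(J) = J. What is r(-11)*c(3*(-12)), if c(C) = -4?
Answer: 44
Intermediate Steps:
r(-11)*c(3*(-12)) = -11*(-4) = 44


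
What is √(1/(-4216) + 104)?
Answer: √462140002/2108 ≈ 10.198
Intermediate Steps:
√(1/(-4216) + 104) = √(-1/4216 + 104) = √(438463/4216) = √462140002/2108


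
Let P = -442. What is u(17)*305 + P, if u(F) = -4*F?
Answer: -21182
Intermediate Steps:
u(17)*305 + P = -4*17*305 - 442 = -68*305 - 442 = -20740 - 442 = -21182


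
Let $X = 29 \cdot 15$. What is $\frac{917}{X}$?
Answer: $\frac{917}{435} \approx 2.108$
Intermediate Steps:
$X = 435$
$\frac{917}{X} = \frac{917}{435}$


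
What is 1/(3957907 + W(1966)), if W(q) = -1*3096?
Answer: 1/3954811 ≈ 2.5286e-7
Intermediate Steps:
W(q) = -3096
1/(3957907 + W(1966)) = 1/(3957907 - 3096) = 1/3954811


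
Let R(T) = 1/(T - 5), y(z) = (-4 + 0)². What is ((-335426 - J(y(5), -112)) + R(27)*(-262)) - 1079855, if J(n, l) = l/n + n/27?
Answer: -420340091/297 ≈ -1.4153e+6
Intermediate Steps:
y(z) = 16 (y(z) = (-4)² = 16)
R(T) = 1/(-5 + T)
J(n, l) = n/27 + l/n (J(n, l) = l/n + n*(1/27) = l/n + n/27 = n/27 + l/n)
((-335426 - J(y(5), -112)) + R(27)*(-262)) - 1079855 = ((-335426 - ((1/27)*16 - 112/16)) - 262/(-5 + 27)) - 1079855 = ((-335426 - (16/27 - 112*1/16)) - 262/22) - 1079855 = ((-335426 - (16/27 - 7)) + (1/22)*(-262)) - 1079855 = ((-335426 - 1*(-173/27)) - 131/11) - 1079855 = ((-335426 + 173/27) - 131/11) - 1079855 = (-9056329/27 - 131/11) - 1079855 = -99623156/297 - 1079855 = -420340091/297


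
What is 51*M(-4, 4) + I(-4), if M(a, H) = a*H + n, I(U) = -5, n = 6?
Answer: -515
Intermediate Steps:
M(a, H) = 6 + H*a (M(a, H) = a*H + 6 = H*a + 6 = 6 + H*a)
51*M(-4, 4) + I(-4) = 51*(6 + 4*(-4)) - 5 = 51*(6 - 16) - 5 = 51*(-10) - 5 = -510 - 5 = -515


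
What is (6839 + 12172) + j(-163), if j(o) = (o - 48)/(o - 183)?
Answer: 6578017/346 ≈ 19012.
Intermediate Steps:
j(o) = (-48 + o)/(-183 + o)
(6839 + 12172) + j(-163) = (6839 + 12172) + (-48 - 163)/(-183 - 163) = 19011 - 211/(-346) = 19011 - 1/346*(-211) = 19011 + 211/346 = 6578017/346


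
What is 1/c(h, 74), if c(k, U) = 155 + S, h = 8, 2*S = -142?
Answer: 1/84 ≈ 0.011905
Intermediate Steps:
S = -71 (S = (½)*(-142) = -71)
c(k, U) = 84 (c(k, U) = 155 - 71 = 84)
1/c(h, 74) = 1/84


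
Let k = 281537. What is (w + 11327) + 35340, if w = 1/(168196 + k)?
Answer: 20987689912/449733 ≈ 46667.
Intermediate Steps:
w = 1/449733 (w = 1/(168196 + 281537) = 1/449733 ≈ 2.2235e-6)
(w + 11327) + 35340 = (1/449733 + 11327) + 35340 = 5094125692/449733 + 35340 = 20987689912/449733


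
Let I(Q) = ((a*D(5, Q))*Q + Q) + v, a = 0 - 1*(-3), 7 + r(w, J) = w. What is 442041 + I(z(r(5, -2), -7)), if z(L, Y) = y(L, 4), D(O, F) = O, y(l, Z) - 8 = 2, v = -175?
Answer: 442026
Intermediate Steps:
y(l, Z) = 10 (y(l, Z) = 8 + 2 = 10)
r(w, J) = -7 + w
z(L, Y) = 10
a = 3 (a = 0 + 3 = 3)
I(Q) = -175 + 16*Q (I(Q) = ((3*5)*Q + Q) - 175 = (15*Q + Q) - 175 = 16*Q - 175 = -175 + 16*Q)
442041 + I(z(r(5, -2), -7)) = 442041 + (-175 + 16*10) = 442041 + (-175 + 160) = 442041 - 15 = 442026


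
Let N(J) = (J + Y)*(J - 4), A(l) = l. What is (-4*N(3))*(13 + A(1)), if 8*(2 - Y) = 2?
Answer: 266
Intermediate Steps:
Y = 7/4 (Y = 2 - 1/8*2 = 2 - 1/4 = 7/4 ≈ 1.7500)
N(J) = (-4 + J)*(7/4 + J) (N(J) = (J + 7/4)*(J - 4) = (7/4 + J)*(-4 + J) = (-4 + J)*(7/4 + J))
(-4*N(3))*(13 + A(1)) = (-4*(-7 + 3**2 - 9/4*3))*(13 + 1) = -4*(-7 + 9 - 27/4)*14 = -4*(-19/4)*14 = 19*14 = 266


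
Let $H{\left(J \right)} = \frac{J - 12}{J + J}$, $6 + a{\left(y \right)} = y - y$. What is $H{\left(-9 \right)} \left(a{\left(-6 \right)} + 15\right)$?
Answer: $\frac{21}{2} \approx 10.5$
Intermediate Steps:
$a{\left(y \right)} = -6$ ($a{\left(y \right)} = -6 + \left(y - y\right) = -6 + 0 = -6$)
$H{\left(J \right)} = \frac{-12 + J}{2 J}$
$H{\left(-9 \right)} \left(a{\left(-6 \right)} + 15\right) = \frac{-12 - 9}{2 \left(-9\right)} \left(-6 + 15\right) = \frac{1}{2} \left(- \frac{1}{9}\right) \left(-21\right) 9 = \frac{7}{6} \cdot 9 = \frac{21}{2}$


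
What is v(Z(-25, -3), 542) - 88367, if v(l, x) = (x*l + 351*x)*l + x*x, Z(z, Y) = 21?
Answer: 4439501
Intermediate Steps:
v(l, x) = x² + l*(351*x + l*x) (v(l, x) = (l*x + 351*x)*l + x² = (351*x + l*x)*l + x² = l*(351*x + l*x) + x² = x² + l*(351*x + l*x))
v(Z(-25, -3), 542) - 88367 = 542*(542 + 21² + 351*21) - 88367 = 542*(542 + 441 + 7371) - 88367 = 542*8354 - 88367 = 4527868 - 88367 = 4439501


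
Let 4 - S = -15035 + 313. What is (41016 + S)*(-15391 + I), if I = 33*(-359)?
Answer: -1518300596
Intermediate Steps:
S = 14726 (S = 4 - (-15035 + 313) = 4 - 1*(-14722) = 4 + 14722 = 14726)
I = -11847
(41016 + S)*(-15391 + I) = (41016 + 14726)*(-15391 - 11847) = 55742*(-27238) = -1518300596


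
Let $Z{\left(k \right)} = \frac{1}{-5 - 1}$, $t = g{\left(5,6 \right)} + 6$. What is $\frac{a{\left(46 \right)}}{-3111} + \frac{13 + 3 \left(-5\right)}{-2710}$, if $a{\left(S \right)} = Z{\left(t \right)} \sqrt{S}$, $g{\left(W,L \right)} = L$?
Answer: $\frac{1}{1355} + \frac{\sqrt{46}}{18666} \approx 0.0011014$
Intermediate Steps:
$t = 12$ ($t = 6 + 6 = 12$)
$Z{\left(k \right)} = - \frac{1}{6}$ ($Z{\left(k \right)} = \frac{1}{-6} = - \frac{1}{6}$)
$a{\left(S \right)} = - \frac{\sqrt{S}}{6}$
$\frac{a{\left(46 \right)}}{-3111} + \frac{13 + 3 \left(-5\right)}{-2710} = \frac{\left(- \frac{1}{6}\right) \sqrt{46}}{-3111} + \frac{13 + 3 \left(-5\right)}{-2710} = - \frac{\sqrt{46}}{6} \left(- \frac{1}{3111}\right) + \left(13 - 15\right) \left(- \frac{1}{2710}\right) = \frac{\sqrt{46}}{18666} - - \frac{1}{1355} = \frac{\sqrt{46}}{18666} + \frac{1}{1355} = \frac{1}{1355} + \frac{\sqrt{46}}{18666}$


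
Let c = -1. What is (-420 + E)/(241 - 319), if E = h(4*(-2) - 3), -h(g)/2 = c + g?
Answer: 66/13 ≈ 5.0769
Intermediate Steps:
h(g) = 2 - 2*g (h(g) = -2*(-1 + g) = 2 - 2*g)
E = 24 (E = 2 - 2*(4*(-2) - 3) = 2 - 2*(-8 - 3) = 2 - 2*(-11) = 2 + 22 = 24)
(-420 + E)/(241 - 319) = (-420 + 24)/(241 - 319) = -396/(-78) = -396*(-1/78) = 66/13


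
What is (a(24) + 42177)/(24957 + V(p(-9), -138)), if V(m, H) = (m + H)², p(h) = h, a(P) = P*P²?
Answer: 18667/15522 ≈ 1.2026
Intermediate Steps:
a(P) = P³
V(m, H) = (H + m)²
(a(24) + 42177)/(24957 + V(p(-9), -138)) = (24³ + 42177)/(24957 + (-138 - 9)²) = (13824 + 42177)/(24957 + (-147)²) = 56001/(24957 + 21609) = 56001/46566 = 56001*(1/46566) = 18667/15522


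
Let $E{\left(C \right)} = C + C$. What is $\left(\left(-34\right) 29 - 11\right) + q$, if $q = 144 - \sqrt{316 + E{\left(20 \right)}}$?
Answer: $-853 - 2 \sqrt{89} \approx -871.87$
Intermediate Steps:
$E{\left(C \right)} = 2 C$
$q = 144 - 2 \sqrt{89}$ ($q = 144 - \sqrt{316 + 2 \cdot 20} = 144 - \sqrt{316 + 40} = 144 - \sqrt{356} = 144 - 2 \sqrt{89} \approx 125.13$)
$\left(\left(-34\right) 29 - 11\right) + q = \left(\left(-34\right) 29 - 11\right) + \left(144 - 2 \sqrt{89}\right) = \left(-986 - 11\right) + \left(144 - 2 \sqrt{89}\right) = -997 + \left(144 - 2 \sqrt{89}\right) = -853 - 2 \sqrt{89}$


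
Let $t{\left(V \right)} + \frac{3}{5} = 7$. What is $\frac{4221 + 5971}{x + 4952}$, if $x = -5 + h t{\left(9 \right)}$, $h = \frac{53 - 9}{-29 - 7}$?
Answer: $\frac{458640}{222263} \approx 2.0635$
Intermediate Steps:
$h = - \frac{11}{9}$ ($h = \frac{44}{-36} = 44 \left(- \frac{1}{36}\right) = - \frac{11}{9} \approx -1.2222$)
$t{\left(V \right)} = \frac{32}{5}$ ($t{\left(V \right)} = - \frac{3}{5} + 7 = \frac{32}{5}$)
$x = - \frac{577}{45}$ ($x = -5 - \frac{352}{45} = - \frac{577}{45} \approx -12.822$)
$\frac{4221 + 5971}{x + 4952} = \frac{4221 + 5971}{- \frac{577}{45} + 4952} = \frac{10192}{\frac{222263}{45}} = 10192 \cdot \frac{45}{222263} = \frac{458640}{222263}$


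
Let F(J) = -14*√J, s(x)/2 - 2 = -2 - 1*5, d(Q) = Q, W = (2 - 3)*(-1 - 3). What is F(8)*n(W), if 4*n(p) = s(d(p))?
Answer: 70*√2 ≈ 98.995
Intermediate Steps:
W = 4 (W = -1*(-4) = 4)
s(x) = -10 (s(x) = 4 + 2*(-2 - 1*5) = 4 + 2*(-2 - 5) = 4 + 2*(-7) = 4 - 14 = -10)
n(p) = -5/2 (n(p) = (¼)*(-10) = -5/2)
F(8)*n(W) = -28*√2*(-5/2) = 70*√2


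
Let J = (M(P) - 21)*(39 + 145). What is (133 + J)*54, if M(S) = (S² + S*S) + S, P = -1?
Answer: -191538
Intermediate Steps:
M(S) = S + 2*S² (M(S) = (S² + S²) + S = 2*S² + S = S + 2*S²)
J = -3680 (J = (-(1 + 2*(-1)) - 21)*(39 + 145) = (-(1 - 2) - 21)*184 = (-1*(-1) - 21)*184 = (1 - 21)*184 = -20*184 = -3680)
(133 + J)*54 = (133 - 3680)*54 = -3547*54 = -191538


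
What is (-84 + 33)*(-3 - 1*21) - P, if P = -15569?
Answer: 16793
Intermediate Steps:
(-84 + 33)*(-3 - 1*21) - P = (-84 + 33)*(-3 - 1*21) - 1*(-15569) = -51*(-3 - 21) + 15569 = -51*(-24) + 15569 = 1224 + 15569 = 16793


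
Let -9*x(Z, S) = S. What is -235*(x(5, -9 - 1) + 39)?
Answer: -84835/9 ≈ -9426.1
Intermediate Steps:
x(Z, S) = -S/9
-235*(x(5, -9 - 1) + 39) = -235*(-(-9 - 1)/9 + 39) = -235*(-⅑*(-10) + 39) = -235*(10/9 + 39) = -235*361/9 = -84835/9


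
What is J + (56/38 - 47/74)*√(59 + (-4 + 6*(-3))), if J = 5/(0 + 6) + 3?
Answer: 23/6 + 1179*√37/1406 ≈ 8.9340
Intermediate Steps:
J = 23/6 (J = 5/6 + 3 = (⅙)*5 + 3 = ⅚ + 3 = 23/6 ≈ 3.8333)
J + (56/38 - 47/74)*√(59 + (-4 + 6*(-3))) = 23/6 + (56/38 - 47/74)*√(59 + (-4 + 6*(-3))) = 23/6 + (56*(1/38) - 47*1/74)*√(59 + (-4 - 18)) = 23/6 + (28/19 - 47/74)*√(59 - 22) = 23/6 + 1179*√37/1406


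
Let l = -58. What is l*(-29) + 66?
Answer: 1748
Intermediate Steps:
l*(-29) + 66 = -58*(-29) + 66 = 1682 + 66 = 1748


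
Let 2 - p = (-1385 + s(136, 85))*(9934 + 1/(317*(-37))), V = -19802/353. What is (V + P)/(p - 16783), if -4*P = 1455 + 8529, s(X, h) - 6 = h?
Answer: -10566538810/53152879986873 ≈ -0.00019880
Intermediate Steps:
s(X, h) = 6 + h
V = -19802/353 (V = -19802*1/353 = -19802/353 ≈ -56.096)
P = -2496 (P = -(1455 + 8529)/4 = -¼*9984 = -2496)
p = 150771578648/11729 (p = 2 - (-1385 + (6 + 85))*(9934 + 1/(317*(-37))) = 2 - (-1385 + 91)*(9934 + 1/(-11729)) = 2 - (-1294)*(9934 - 1/11729) = 2 - (-1294)*116515885/11729 = 2 - 1*(-150771555190/11729) = 2 + 150771555190/11729 = 150771578648/11729 ≈ 1.2855e+7)
(V + P)/(p - 16783) = (-19802/353 - 2496)/(150771578648/11729 - 16783) = -900890/(353*150574730841/11729) = -900890/353*11729/150574730841 = -10566538810/53152879986873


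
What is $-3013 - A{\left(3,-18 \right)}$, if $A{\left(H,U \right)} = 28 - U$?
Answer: $-3059$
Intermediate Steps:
$-3013 - A{\left(3,-18 \right)} = -3013 - \left(28 - -18\right) = -3013 - \left(28 + 18\right) = -3013 - 46 = -3059$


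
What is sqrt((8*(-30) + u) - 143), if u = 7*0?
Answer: I*sqrt(383) ≈ 19.57*I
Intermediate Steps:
u = 0
sqrt((8*(-30) + u) - 143) = sqrt((8*(-30) + 0) - 143) = sqrt((-240 + 0) - 143) = sqrt(-240 - 143) = sqrt(-383) = I*sqrt(383)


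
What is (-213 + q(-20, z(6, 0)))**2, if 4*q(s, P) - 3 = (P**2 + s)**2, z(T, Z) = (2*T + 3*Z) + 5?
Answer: 319622884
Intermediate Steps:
z(T, Z) = 5 + 2*T + 3*Z
q(s, P) = 3/4 + (s + P**2)**2/4 (q(s, P) = 3/4 + (P**2 + s)**2/4 = 3/4 + (s + P**2)**2/4)
(-213 + q(-20, z(6, 0)))**2 = (-213 + (3/4 + (-20 + (5 + 2*6 + 3*0)**2)**2/4))**2 = (-213 + (3/4 + (-20 + (5 + 12 + 0)**2)**2/4))**2 = (-213 + (3/4 + (-20 + 17**2)**2/4))**2 = (-213 + (3/4 + (-20 + 289)**2/4))**2 = (-213 + (3/4 + (1/4)*269**2))**2 = (-213 + (3/4 + (1/4)*72361))**2 = (-213 + (3/4 + 72361/4))**2 = (-213 + 18091)**2 = 17878**2 = 319622884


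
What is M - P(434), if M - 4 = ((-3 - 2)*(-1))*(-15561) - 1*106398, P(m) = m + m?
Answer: -185067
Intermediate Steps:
P(m) = 2*m
M = -184199 (M = 4 + (((-3 - 2)*(-1))*(-15561) - 1*106398) = 4 + (-5*(-1)*(-15561) - 106398) = 4 + (5*(-15561) - 106398) = 4 + (-77805 - 106398) = 4 - 184203 = -184199)
M - P(434) = -184199 - 2*434 = -184199 - 1*868 = -184199 - 868 = -185067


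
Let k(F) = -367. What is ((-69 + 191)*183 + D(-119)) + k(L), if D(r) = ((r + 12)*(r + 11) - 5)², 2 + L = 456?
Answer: 133447560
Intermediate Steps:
L = 454 (L = -2 + 456 = 454)
D(r) = (-5 + (11 + r)*(12 + r))² (D(r) = ((12 + r)*(11 + r) - 5)² = ((11 + r)*(12 + r) - 5)² = (-5 + (11 + r)*(12 + r))²)
((-69 + 191)*183 + D(-119)) + k(L) = ((-69 + 191)*183 + (127 + (-119)² + 23*(-119))²) - 367 = (122*183 + (127 + 14161 - 2737)²) - 367 = (22326 + 11551²) - 367 = (22326 + 133425601) - 367 = 133447927 - 367 = 133447560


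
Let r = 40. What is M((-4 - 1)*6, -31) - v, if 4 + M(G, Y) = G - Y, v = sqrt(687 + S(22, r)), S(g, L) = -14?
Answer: -3 - sqrt(673) ≈ -28.942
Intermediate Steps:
v = sqrt(673) (v = sqrt(687 - 14) = sqrt(673) ≈ 25.942)
M(G, Y) = -4 + G - Y (M(G, Y) = -4 + (G - Y) = -4 + G - Y)
M((-4 - 1)*6, -31) - v = (-4 + (-4 - 1)*6 - 1*(-31)) - sqrt(673) = (-4 - 5*6 + 31) - sqrt(673) = (-4 - 30 + 31) - sqrt(673) = -3 - sqrt(673)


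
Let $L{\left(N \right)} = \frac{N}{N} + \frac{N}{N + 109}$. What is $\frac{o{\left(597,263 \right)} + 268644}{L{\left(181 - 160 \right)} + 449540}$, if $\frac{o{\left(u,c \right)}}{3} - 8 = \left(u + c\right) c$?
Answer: $\frac{41045680}{19480117} \approx 2.1071$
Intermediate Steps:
$o{\left(u,c \right)} = 24 + 3 c \left(c + u\right)$ ($o{\left(u,c \right)} = 24 + 3 \left(u + c\right) c = 24 + 3 \left(c + u\right) c = 24 + 3 c \left(c + u\right)$)
$L{\left(N \right)} = 1 + \frac{N}{109 + N}$
$\frac{o{\left(597,263 \right)} + 268644}{L{\left(181 - 160 \right)} + 449540} = \frac{\left(24 + 3 \cdot 263^{2} + 3 \cdot 263 \cdot 597\right) + 268644}{\frac{109 + 2 \left(181 - 160\right)}{109 + \left(181 - 160\right)} + 449540} = \frac{\left(24 + 3 \cdot 69169 + 471033\right) + 268644}{\frac{109 + 2 \left(181 - 160\right)}{109 + \left(181 - 160\right)} + 449540} = \frac{\left(24 + 207507 + 471033\right) + 268644}{\frac{109 + 2 \cdot 21}{109 + 21} + 449540} = \frac{678564 + 268644}{\frac{109 + 42}{130} + 449540} = \frac{947208}{\frac{1}{130} \cdot 151 + 449540} = \frac{947208}{\frac{151}{130} + 449540} = \frac{947208}{\frac{58440351}{130}} = 947208 \cdot \frac{130}{58440351} = \frac{41045680}{19480117}$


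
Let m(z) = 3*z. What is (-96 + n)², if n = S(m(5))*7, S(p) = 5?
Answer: 3721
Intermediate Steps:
n = 35 (n = 5*7 = 35)
(-96 + n)² = (-96 + 35)² = (-61)² = 3721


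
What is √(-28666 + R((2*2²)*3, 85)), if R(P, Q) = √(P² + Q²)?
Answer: √(-28666 + √7801) ≈ 169.05*I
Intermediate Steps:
√(-28666 + R((2*2²)*3, 85)) = √(-28666 + √(((2*2²)*3)² + 85²)) = √(-28666 + √(((2*4)*3)² + 7225)) = √(-28666 + √((8*3)² + 7225)) = √(-28666 + √(24² + 7225)) = √(-28666 + √(576 + 7225)) = √(-28666 + √7801)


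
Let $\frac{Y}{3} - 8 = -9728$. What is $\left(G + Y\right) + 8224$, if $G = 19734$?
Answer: $-1202$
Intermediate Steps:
$Y = -29160$ ($Y = 24 + 3 \left(-9728\right) = 24 - 29184 = -29160$)
$\left(G + Y\right) + 8224 = \left(19734 - 29160\right) + 8224 = -9426 + 8224 = -1202$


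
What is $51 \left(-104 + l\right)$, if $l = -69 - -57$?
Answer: $-5916$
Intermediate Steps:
$l = -12$ ($l = -69 + 57 = -12$)
$51 \left(-104 + l\right) = 51 \left(-104 - 12\right) = 51 \left(-116\right) = -5916$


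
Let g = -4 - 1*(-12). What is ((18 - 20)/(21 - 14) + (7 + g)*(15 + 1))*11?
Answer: 18458/7 ≈ 2636.9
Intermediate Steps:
g = 8 (g = -4 + 12 = 8)
((18 - 20)/(21 - 14) + (7 + g)*(15 + 1))*11 = ((18 - 20)/(21 - 14) + (7 + 8)*(15 + 1))*11 = (-2/7 + 15*16)*11 = (-2*⅐ + 240)*11 = (-2/7 + 240)*11 = (1678/7)*11 = 18458/7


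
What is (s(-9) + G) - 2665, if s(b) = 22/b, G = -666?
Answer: -30001/9 ≈ -3333.4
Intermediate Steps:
(s(-9) + G) - 2665 = (22/(-9) - 666) - 2665 = (22*(-⅑) - 666) - 2665 = (-22/9 - 666) - 2665 = -6016/9 - 2665 = -30001/9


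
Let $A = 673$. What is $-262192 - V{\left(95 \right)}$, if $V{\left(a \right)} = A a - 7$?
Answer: $-326120$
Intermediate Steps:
$V{\left(a \right)} = -7 + 673 a$ ($V{\left(a \right)} = 673 a - 7 = -7 + 673 a$)
$-262192 - V{\left(95 \right)} = -262192 - \left(-7 + 673 \cdot 95\right) = -262192 - \left(-7 + 63935\right) = -262192 - 63928 = -326120$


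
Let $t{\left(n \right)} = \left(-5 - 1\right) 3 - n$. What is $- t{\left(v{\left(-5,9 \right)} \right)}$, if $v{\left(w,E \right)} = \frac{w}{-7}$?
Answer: $\frac{131}{7} \approx 18.714$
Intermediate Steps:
$v{\left(w,E \right)} = - \frac{w}{7}$ ($v{\left(w,E \right)} = w \left(- \frac{1}{7}\right) = - \frac{w}{7}$)
$t{\left(n \right)} = -18 - n$ ($t{\left(n \right)} = \left(-6\right) 3 - n = -18 - n$)
$- t{\left(v{\left(-5,9 \right)} \right)} = - (-18 - \left(- \frac{1}{7}\right) \left(-5\right)) = - (-18 - \frac{5}{7}) = \left(-1\right) \left(- \frac{131}{7}\right) = \frac{131}{7}$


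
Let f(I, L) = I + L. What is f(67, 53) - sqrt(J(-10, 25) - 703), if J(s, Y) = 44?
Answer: 120 - I*sqrt(659) ≈ 120.0 - 25.671*I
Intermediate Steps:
f(67, 53) - sqrt(J(-10, 25) - 703) = (67 + 53) - sqrt(44 - 703) = 120 - sqrt(-659) = 120 - I*sqrt(659)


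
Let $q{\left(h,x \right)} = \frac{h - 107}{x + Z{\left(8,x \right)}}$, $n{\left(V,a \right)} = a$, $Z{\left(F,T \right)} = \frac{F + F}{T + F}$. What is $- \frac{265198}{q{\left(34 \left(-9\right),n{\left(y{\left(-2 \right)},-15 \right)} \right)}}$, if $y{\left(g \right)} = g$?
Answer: $- \frac{32088958}{2891} \approx -11100.0$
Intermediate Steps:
$Z{\left(F,T \right)} = \frac{2 F}{F + T}$
$q{\left(h,x \right)} = \frac{-107 + h}{x + \frac{16}{8 + x}}$ ($q{\left(h,x \right)} = \frac{h - 107}{x + 2 \cdot 8 \frac{1}{8 + x}} = \frac{-107 + h}{x + \frac{16}{8 + x}}$)
$- \frac{265198}{q{\left(34 \left(-9\right),n{\left(y{\left(-2 \right)},-15 \right)} \right)}} = - \frac{265198}{\frac{1}{16 - 15 \left(8 - 15\right)} \left(-107 + 34 \left(-9\right)\right) \left(8 - 15\right)} = - \frac{265198}{\frac{1}{16 - -105} \left(-107 - 306\right) \left(-7\right)} = - \frac{265198}{\frac{1}{16 + 105} \left(-413\right) \left(-7\right)} = - \frac{265198}{\frac{1}{121} \left(-413\right) \left(-7\right)} = - \frac{265198}{\frac{2891}{121}} = \left(-265198\right) \frac{121}{2891} = - \frac{32088958}{2891}$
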